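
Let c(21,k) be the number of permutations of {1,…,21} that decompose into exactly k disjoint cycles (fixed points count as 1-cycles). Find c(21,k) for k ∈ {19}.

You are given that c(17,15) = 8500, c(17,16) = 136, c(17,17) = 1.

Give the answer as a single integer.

row 18: T[18][16]=17·136+8500=10812  T[18][17]=17·1+136=153  T[18][18]=17·0+1=1
row 19: T[19][17]=18·153+10812=13566  T[19][18]=18·1+153=171  T[19][19]=18·0+1=1
row 20: T[20][18]=19·171+13566=16815  T[20][19]=19·1+171=190
row 21: T[21][19]=20·190+16815=20615
Read c(21,19) = 20615.

20615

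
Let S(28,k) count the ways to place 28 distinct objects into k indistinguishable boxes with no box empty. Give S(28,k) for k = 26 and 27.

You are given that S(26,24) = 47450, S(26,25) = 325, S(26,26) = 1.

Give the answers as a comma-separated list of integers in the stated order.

@27  (27,25):325·25+47450→55575, (27,26):1·26+325→351, (27,27):0·27+1→1
@28  (28,26):351·26+55575→64701, (28,27):1·27+351→378
Read S(28,26) = 64701, S(28,27) = 378.

64701, 378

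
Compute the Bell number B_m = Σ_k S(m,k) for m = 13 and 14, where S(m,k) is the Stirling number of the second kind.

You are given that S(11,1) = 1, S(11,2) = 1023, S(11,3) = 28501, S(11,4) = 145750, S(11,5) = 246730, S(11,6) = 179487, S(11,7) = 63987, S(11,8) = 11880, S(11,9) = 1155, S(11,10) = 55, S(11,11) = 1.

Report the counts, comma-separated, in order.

27644437, 190899322

r12: T_12,1=1×1+0=1; T_12,2=2×1023+1=2047; T_12,3=3×28501+1023=86526; T_12,4=4×145750+28501=611501; T_12,5=5×246730+145750=1379400; T_12,6=6×179487+246730=1323652; T_12,7=7×63987+179487=627396; T_12,8=8×11880+63987=159027; T_12,9=9×1155+11880=22275; T_12,10=10×55+1155=1705; T_12,11=11×1+55=66; T_12,12=12×0+1=1
r13: T_13,1=1×1+0=1; T_13,2=2×2047+1=4095; T_13,3=3×86526+2047=261625; T_13,4=4×611501+86526=2532530; T_13,5=5×1379400+611501=7508501; T_13,6=6×1323652+1379400=9321312; T_13,7=7×627396+1323652=5715424; T_13,8=8×159027+627396=1899612; T_13,9=9×22275+159027=359502; T_13,10=10×1705+22275=39325; T_13,11=11×66+1705=2431; T_13,12=12×1+66=78; T_13,13=13×0+1=1
r14: T_14,1=1×1+0=1; T_14,2=2×4095+1=8191; T_14,3=3×261625+4095=788970; T_14,4=4×2532530+261625=10391745; T_14,5=5×7508501+2532530=40075035; T_14,6=6×9321312+7508501=63436373; T_14,7=7×5715424+9321312=49329280; T_14,8=8×1899612+5715424=20912320; T_14,9=9×359502+1899612=5135130; T_14,10=10×39325+359502=752752; T_14,11=11×2431+39325=66066; T_14,12=12×78+2431=3367; T_14,13=13×1+78=91; T_14,14=14×0+1=1
B_13 = ΣS(13,k) = 1+4095+261625+2532530+7508501+9321312+5715424+1899612+359502+39325+2431+78+1 = 27644437
B_14 = ΣS(14,k) = 1+8191+788970+10391745+40075035+63436373+49329280+20912320+5135130+752752+66066+3367+91+1 = 190899322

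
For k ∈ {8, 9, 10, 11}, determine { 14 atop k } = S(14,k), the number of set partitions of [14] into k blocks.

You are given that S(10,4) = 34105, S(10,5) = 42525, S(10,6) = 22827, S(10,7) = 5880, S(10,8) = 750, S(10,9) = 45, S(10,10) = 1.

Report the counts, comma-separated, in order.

r11: T_11,5=5×42525+34105=246730; T_11,6=6×22827+42525=179487; T_11,7=7×5880+22827=63987; T_11,8=8×750+5880=11880; T_11,9=9×45+750=1155; T_11,10=10×1+45=55; T_11,11=11×0+1=1
r12: T_12,6=6×179487+246730=1323652; T_12,7=7×63987+179487=627396; T_12,8=8×11880+63987=159027; T_12,9=9×1155+11880=22275; T_12,10=10×55+1155=1705; T_12,11=11×1+55=66
r13: T_13,7=7×627396+1323652=5715424; T_13,8=8×159027+627396=1899612; T_13,9=9×22275+159027=359502; T_13,10=10×1705+22275=39325; T_13,11=11×66+1705=2431
r14: T_14,8=8×1899612+5715424=20912320; T_14,9=9×359502+1899612=5135130; T_14,10=10×39325+359502=752752; T_14,11=11×2431+39325=66066
Read S(14,8) = 20912320, S(14,9) = 5135130, S(14,10) = 752752, S(14,11) = 66066.

20912320, 5135130, 752752, 66066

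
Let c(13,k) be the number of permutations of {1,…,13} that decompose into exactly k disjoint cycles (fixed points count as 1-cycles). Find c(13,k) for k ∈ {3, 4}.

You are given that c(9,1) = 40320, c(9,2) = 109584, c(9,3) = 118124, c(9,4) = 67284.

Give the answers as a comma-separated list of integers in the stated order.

@10  (10,1):40320·9+0→362880, (10,2):109584·9+40320→1026576, (10,3):118124·9+109584→1172700, (10,4):67284·9+118124→723680
@11  (11,1):362880·10+0→3628800, (11,2):1026576·10+362880→10628640, (11,3):1172700·10+1026576→12753576, (11,4):723680·10+1172700→8409500
@12  (12,2):10628640·11+3628800→120543840, (12,3):12753576·11+10628640→150917976, (12,4):8409500·11+12753576→105258076
@13  (13,3):150917976·12+120543840→1931559552, (13,4):105258076·12+150917976→1414014888
Read c(13,3) = 1931559552, c(13,4) = 1414014888.

1931559552, 1414014888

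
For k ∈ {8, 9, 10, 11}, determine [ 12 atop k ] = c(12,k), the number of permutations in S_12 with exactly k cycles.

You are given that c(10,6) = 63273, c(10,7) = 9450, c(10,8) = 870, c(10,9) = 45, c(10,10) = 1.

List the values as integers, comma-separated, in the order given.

357423, 32670, 1925, 66

i=11: T(11,7)=63273+10·9450=157773 | T(11,8)=9450+10·870=18150 | T(11,9)=870+10·45=1320 | T(11,10)=45+10·1=55 | T(11,11)=1+10·0=1
i=12: T(12,8)=157773+11·18150=357423 | T(12,9)=18150+11·1320=32670 | T(12,10)=1320+11·55=1925 | T(12,11)=55+11·1=66
Read c(12,8) = 357423, c(12,9) = 32670, c(12,10) = 1925, c(12,11) = 66.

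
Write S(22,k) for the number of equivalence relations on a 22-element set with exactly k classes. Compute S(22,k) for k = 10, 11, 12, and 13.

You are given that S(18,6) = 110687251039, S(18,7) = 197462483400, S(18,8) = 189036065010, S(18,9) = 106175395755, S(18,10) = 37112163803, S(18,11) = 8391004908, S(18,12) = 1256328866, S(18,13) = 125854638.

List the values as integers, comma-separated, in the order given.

835143799377954, 366282500870286, 108823356051137, 22496861868481

row 19: T[19][7]=7·197462483400+110687251039=1492924634839  T[19][8]=8·189036065010+197462483400=1709751003480  T[19][9]=9·106175395755+189036065010=1144614626805  T[19][10]=10·37112163803+106175395755=477297033785  T[19][11]=11·8391004908+37112163803=129413217791  T[19][12]=12·1256328866+8391004908=23466951300  T[19][13]=13·125854638+1256328866=2892439160
row 20: T[20][8]=8·1709751003480+1492924634839=15170932662679  T[20][9]=9·1144614626805+1709751003480=12011282644725  T[20][10]=10·477297033785+1144614626805=5917584964655  T[20][11]=11·129413217791+477297033785=1900842429486  T[20][12]=12·23466951300+129413217791=411016633391  T[20][13]=13·2892439160+23466951300=61068660380
row 21: T[21][9]=9·12011282644725+15170932662679=123272476465204  T[21][10]=10·5917584964655+12011282644725=71187132291275  T[21][11]=11·1900842429486+5917584964655=26826851689001  T[21][12]=12·411016633391+1900842429486=6833042030178  T[21][13]=13·61068660380+411016633391=1204909218331
row 22: T[22][10]=10·71187132291275+123272476465204=835143799377954  T[22][11]=11·26826851689001+71187132291275=366282500870286  T[22][12]=12·6833042030178+26826851689001=108823356051137  T[22][13]=13·1204909218331+6833042030178=22496861868481
Read S(22,10) = 835143799377954, S(22,11) = 366282500870286, S(22,12) = 108823356051137, S(22,13) = 22496861868481.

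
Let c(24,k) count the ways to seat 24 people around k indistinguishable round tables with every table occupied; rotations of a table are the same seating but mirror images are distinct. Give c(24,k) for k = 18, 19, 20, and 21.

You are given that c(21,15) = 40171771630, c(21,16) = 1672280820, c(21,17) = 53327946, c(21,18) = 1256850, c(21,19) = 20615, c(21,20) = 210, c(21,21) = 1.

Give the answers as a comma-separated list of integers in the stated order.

241276443496, 7234669596, 168423871, 2932776

i=22: T(22,16)=40171771630+21·1672280820=75289668850 | T(22,17)=1672280820+21·53327946=2792167686 | T(22,18)=53327946+21·1256850=79721796 | T(22,19)=1256850+21·20615=1689765 | T(22,20)=20615+21·210=25025 | T(22,21)=210+21·1=231
i=23: T(23,17)=75289668850+22·2792167686=136717357942 | T(23,18)=2792167686+22·79721796=4546047198 | T(23,19)=79721796+22·1689765=116896626 | T(23,20)=1689765+22·25025=2240315 | T(23,21)=25025+22·231=30107
i=24: T(24,18)=136717357942+23·4546047198=241276443496 | T(24,19)=4546047198+23·116896626=7234669596 | T(24,20)=116896626+23·2240315=168423871 | T(24,21)=2240315+23·30107=2932776
Read c(24,18) = 241276443496, c(24,19) = 7234669596, c(24,20) = 168423871, c(24,21) = 2932776.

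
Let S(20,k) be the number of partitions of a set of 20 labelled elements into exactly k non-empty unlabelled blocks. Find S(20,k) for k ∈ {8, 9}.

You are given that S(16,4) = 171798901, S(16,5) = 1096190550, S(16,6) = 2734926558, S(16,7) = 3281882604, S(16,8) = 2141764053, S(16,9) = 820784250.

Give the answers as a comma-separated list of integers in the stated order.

[17] T[17,5]:5*1096190550+171798901=5652751651 · T[17,6]:6*2734926558+1096190550=17505749898 · T[17,7]:7*3281882604+2734926558=25708104786 · T[17,8]:8*2141764053+3281882604=20415995028 · T[17,9]:9*820784250+2141764053=9528822303
[18] T[18,6]:6*17505749898+5652751651=110687251039 · T[18,7]:7*25708104786+17505749898=197462483400 · T[18,8]:8*20415995028+25708104786=189036065010 · T[18,9]:9*9528822303+20415995028=106175395755
[19] T[19,7]:7*197462483400+110687251039=1492924634839 · T[19,8]:8*189036065010+197462483400=1709751003480 · T[19,9]:9*106175395755+189036065010=1144614626805
[20] T[20,8]:8*1709751003480+1492924634839=15170932662679 · T[20,9]:9*1144614626805+1709751003480=12011282644725
Read S(20,8) = 15170932662679, S(20,9) = 12011282644725.

15170932662679, 12011282644725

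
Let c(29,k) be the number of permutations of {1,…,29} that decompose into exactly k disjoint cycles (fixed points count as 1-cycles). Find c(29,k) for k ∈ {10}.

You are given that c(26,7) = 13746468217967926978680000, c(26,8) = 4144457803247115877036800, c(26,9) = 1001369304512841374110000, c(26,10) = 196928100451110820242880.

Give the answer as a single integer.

6409259592413089839517170080

r27: T_27,8=26×4144457803247115877036800+13746468217967926978680000=121502371102392939781636800; T_27,9=26×1001369304512841374110000+4144457803247115877036800=30180059720580991603896800; T_27,10=26×196928100451110820242880+1001369304512841374110000=6121499916241722700424880
r28: T_28,9=27×30180059720580991603896800+121502371102392939781636800=936363983558079713086850400; T_28,10=27×6121499916241722700424880+30180059720580991603896800=195460557459107504515368560
r29: T_29,10=28×195460557459107504515368560+936363983558079713086850400=6409259592413089839517170080
Read c(29,10) = 6409259592413089839517170080.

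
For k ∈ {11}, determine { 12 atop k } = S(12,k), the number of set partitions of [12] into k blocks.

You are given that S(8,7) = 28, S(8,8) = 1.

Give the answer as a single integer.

row 9: T[9][8]=8·1+28=36  T[9][9]=9·0+1=1
row 10: T[10][9]=9·1+36=45  T[10][10]=10·0+1=1
row 11: T[11][10]=10·1+45=55  T[11][11]=11·0+1=1
row 12: T[12][11]=11·1+55=66
Read S(12,11) = 66.

66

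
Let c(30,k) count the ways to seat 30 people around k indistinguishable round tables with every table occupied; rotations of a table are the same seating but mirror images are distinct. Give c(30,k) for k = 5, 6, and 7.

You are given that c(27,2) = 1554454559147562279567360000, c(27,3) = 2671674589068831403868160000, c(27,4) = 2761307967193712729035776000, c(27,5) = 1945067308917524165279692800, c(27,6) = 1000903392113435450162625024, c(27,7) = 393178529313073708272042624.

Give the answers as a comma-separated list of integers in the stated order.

49361465831621147825759587123200, 26751280755793398822580822142976, 11139316913434780466101123891200

r28: T_28,3=27×2671674589068831403868160000+1554454559147562279567360000=73689668464006010184007680000; T_28,4=27×2761307967193712729035776000+2671674589068831403868160000=77226989703299075087834112000; T_28,5=27×1945067308917524165279692800+2761307967193712729035776000=55278125307966865191587481600; T_28,6=27×1000903392113435450162625024+1945067308917524165279692800=28969458895980281319670568448; T_28,7=27×393178529313073708272042624+1000903392113435450162625024=11616723683566425573507775872
r29: T_29,4=28×77226989703299075087834112000+73689668464006010184007680000=2236045380156380112643362816000; T_29,5=28×55278125307966865191587481600+77226989703299075087834112000=1625014498326371300452283596800; T_29,6=28×28969458895980281319670568448+55278125307966865191587481600=866422974395414742142363398144; T_29,7=28×11616723683566425573507775872+28969458895980281319670568448=354237722035840197377888292864
r30: T_30,5=29×1625014498326371300452283596800+2236045380156380112643362816000=49361465831621147825759587123200; T_30,6=29×866422974395414742142363398144+1625014498326371300452283596800=26751280755793398822580822142976; T_30,7=29×354237722035840197377888292864+866422974395414742142363398144=11139316913434780466101123891200
Read c(30,5) = 49361465831621147825759587123200, c(30,6) = 26751280755793398822580822142976, c(30,7) = 11139316913434780466101123891200.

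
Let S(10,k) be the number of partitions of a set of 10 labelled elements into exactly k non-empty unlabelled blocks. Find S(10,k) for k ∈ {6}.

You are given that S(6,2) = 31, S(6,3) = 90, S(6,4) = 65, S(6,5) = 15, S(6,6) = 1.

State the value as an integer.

@7  (7,3):90·3+31→301, (7,4):65·4+90→350, (7,5):15·5+65→140, (7,6):1·6+15→21
@8  (8,4):350·4+301→1701, (8,5):140·5+350→1050, (8,6):21·6+140→266
@9  (9,5):1050·5+1701→6951, (9,6):266·6+1050→2646
@10  (10,6):2646·6+6951→22827
Read S(10,6) = 22827.

22827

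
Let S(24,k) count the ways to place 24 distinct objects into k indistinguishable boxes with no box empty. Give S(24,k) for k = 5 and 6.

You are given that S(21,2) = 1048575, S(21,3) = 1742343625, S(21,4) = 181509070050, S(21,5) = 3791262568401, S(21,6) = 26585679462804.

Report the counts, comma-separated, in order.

485000783495250, 6090236036084530

r22: T_22,3=3×1742343625+1048575=5228079450; T_22,4=4×181509070050+1742343625=727778623825; T_22,5=5×3791262568401+181509070050=19137821912055; T_22,6=6×26585679462804+3791262568401=163305339345225
r23: T_23,4=4×727778623825+5228079450=2916342574750; T_23,5=5×19137821912055+727778623825=96416888184100; T_23,6=6×163305339345225+19137821912055=998969857983405
r24: T_24,5=5×96416888184100+2916342574750=485000783495250; T_24,6=6×998969857983405+96416888184100=6090236036084530
Read S(24,5) = 485000783495250, S(24,6) = 6090236036084530.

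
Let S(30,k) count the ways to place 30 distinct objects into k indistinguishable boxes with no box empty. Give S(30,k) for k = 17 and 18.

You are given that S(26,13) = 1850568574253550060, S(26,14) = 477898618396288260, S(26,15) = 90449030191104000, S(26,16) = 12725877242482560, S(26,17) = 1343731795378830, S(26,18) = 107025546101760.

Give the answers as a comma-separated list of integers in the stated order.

row 27: T[27][14]=14·477898618396288260+1850568574253550060=8541149231801585700  T[27][15]=15·90449030191104000+477898618396288260=1834634071262848260  T[27][16]=16·12725877242482560+90449030191104000=294063066070824960  T[27][17]=17·1343731795378830+12725877242482560=35569317763922670  T[27][18]=18·107025546101760+1343731795378830=3270191625210510
row 28: T[28][15]=15·1834634071262848260+8541149231801585700=36060660300744309600  T[28][16]=16·294063066070824960+1834634071262848260=6539643128396047620  T[28][17]=17·35569317763922670+294063066070824960=898741468057510350  T[28][18]=18·3270191625210510+35569317763922670=94432767017711850
row 29: T[29][16]=16·6539643128396047620+36060660300744309600=140694950355081071520  T[29][17]=17·898741468057510350+6539643128396047620=21818248085373723570  T[29][18]=18·94432767017711850+898741468057510350=2598531274376323650
row 30: T[30][17]=17·21818248085373723570+140694950355081071520=511605167806434372210  T[30][18]=18·2598531274376323650+21818248085373723570=68591811024147549270
Read S(30,17) = 511605167806434372210, S(30,18) = 68591811024147549270.

511605167806434372210, 68591811024147549270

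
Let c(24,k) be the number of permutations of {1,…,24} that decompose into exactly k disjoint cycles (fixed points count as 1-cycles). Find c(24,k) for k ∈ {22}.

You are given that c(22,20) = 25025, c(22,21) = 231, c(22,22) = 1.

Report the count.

i=23: T(23,21)=25025+22·231=30107 | T(23,22)=231+22·1=253
i=24: T(24,22)=30107+23·253=35926
Read c(24,22) = 35926.

35926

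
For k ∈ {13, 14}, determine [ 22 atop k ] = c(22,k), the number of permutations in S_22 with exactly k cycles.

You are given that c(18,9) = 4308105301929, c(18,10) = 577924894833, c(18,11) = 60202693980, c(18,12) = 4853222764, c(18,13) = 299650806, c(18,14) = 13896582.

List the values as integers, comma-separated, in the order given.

373100999802531, 27188611869881

r19: T_19,10=18×577924894833+4308105301929=14710753408923; T_19,11=18×60202693980+577924894833=1661573386473; T_19,12=18×4853222764+60202693980=147560703732; T_19,13=18×299650806+4853222764=10246937272; T_19,14=18×13896582+299650806=549789282
r20: T_20,11=19×1661573386473+14710753408923=46280647751910; T_20,12=19×147560703732+1661573386473=4465226757381; T_20,13=19×10246937272+147560703732=342252511900; T_20,14=19×549789282+10246937272=20692933630
r21: T_21,12=20×4465226757381+46280647751910=135585182899530; T_21,13=20×342252511900+4465226757381=11310276995381; T_21,14=20×20692933630+342252511900=756111184500
r22: T_22,13=21×11310276995381+135585182899530=373100999802531; T_22,14=21×756111184500+11310276995381=27188611869881
Read c(22,13) = 373100999802531, c(22,14) = 27188611869881.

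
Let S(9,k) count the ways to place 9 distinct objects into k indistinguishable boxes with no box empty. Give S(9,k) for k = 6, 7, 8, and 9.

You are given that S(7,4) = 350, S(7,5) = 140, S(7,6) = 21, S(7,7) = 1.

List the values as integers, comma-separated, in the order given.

r8: T_8,5=5×140+350=1050; T_8,6=6×21+140=266; T_8,7=7×1+21=28; T_8,8=8×0+1=1
r9: T_9,6=6×266+1050=2646; T_9,7=7×28+266=462; T_9,8=8×1+28=36; T_9,9=9×0+1=1
Read S(9,6) = 2646, S(9,7) = 462, S(9,8) = 36, S(9,9) = 1.

2646, 462, 36, 1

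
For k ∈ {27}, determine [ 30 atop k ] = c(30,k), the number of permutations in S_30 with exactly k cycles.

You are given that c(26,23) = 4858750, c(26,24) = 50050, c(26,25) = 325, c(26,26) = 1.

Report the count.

[27] T[27,24]:26*50050+4858750=6160050 · T[27,25]:26*325+50050=58500 · T[27,26]:26*1+325=351 · T[27,27]:26*0+1=1
[28] T[28,25]:27*58500+6160050=7739550 · T[28,26]:27*351+58500=67977 · T[28,27]:27*1+351=378
[29] T[29,26]:28*67977+7739550=9642906 · T[29,27]:28*378+67977=78561
[30] T[30,27]:29*78561+9642906=11921175
Read c(30,27) = 11921175.

11921175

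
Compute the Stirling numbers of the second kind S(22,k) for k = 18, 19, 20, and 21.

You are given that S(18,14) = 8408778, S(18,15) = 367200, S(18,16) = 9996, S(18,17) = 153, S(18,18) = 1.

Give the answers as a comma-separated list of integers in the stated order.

i=19: T(19,15)=8408778+15·367200=13916778 | T(19,16)=367200+16·9996=527136 | T(19,17)=9996+17·153=12597 | T(19,18)=153+18·1=171 | T(19,19)=1+19·0=1
i=20: T(20,16)=13916778+16·527136=22350954 | T(20,17)=527136+17·12597=741285 | T(20,18)=12597+18·171=15675 | T(20,19)=171+19·1=190 | T(20,20)=1+20·0=1
i=21: T(21,17)=22350954+17·741285=34952799 | T(21,18)=741285+18·15675=1023435 | T(21,19)=15675+19·190=19285 | T(21,20)=190+20·1=210 | T(21,21)=1+21·0=1
i=22: T(22,18)=34952799+18·1023435=53374629 | T(22,19)=1023435+19·19285=1389850 | T(22,20)=19285+20·210=23485 | T(22,21)=210+21·1=231
Read S(22,18) = 53374629, S(22,19) = 1389850, S(22,20) = 23485, S(22,21) = 231.

53374629, 1389850, 23485, 231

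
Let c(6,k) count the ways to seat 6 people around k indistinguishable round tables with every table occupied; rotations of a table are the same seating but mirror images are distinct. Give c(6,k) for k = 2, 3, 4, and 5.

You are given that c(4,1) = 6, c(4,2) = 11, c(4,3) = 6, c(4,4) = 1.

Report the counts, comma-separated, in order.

[5] T[5,1]:4*6+0=24 · T[5,2]:4*11+6=50 · T[5,3]:4*6+11=35 · T[5,4]:4*1+6=10 · T[5,5]:4*0+1=1
[6] T[6,2]:5*50+24=274 · T[6,3]:5*35+50=225 · T[6,4]:5*10+35=85 · T[6,5]:5*1+10=15
Read c(6,2) = 274, c(6,3) = 225, c(6,4) = 85, c(6,5) = 15.

274, 225, 85, 15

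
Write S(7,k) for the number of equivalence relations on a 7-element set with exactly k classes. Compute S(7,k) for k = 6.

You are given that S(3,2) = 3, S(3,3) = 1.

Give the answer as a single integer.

21

@4  (4,3):1·3+3→6, (4,4):0·4+1→1
@5  (5,4):1·4+6→10, (5,5):0·5+1→1
@6  (6,5):1·5+10→15, (6,6):0·6+1→1
@7  (7,6):1·6+15→21
Read S(7,6) = 21.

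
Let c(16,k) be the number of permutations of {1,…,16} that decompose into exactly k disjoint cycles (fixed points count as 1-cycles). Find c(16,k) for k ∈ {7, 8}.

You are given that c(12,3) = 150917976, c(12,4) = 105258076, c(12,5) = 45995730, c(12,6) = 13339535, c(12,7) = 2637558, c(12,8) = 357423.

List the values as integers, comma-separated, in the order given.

272803210680, 54631129553

i=13: T(13,4)=150917976+12·105258076=1414014888 | T(13,5)=105258076+12·45995730=657206836 | T(13,6)=45995730+12·13339535=206070150 | T(13,7)=13339535+12·2637558=44990231 | T(13,8)=2637558+12·357423=6926634
i=14: T(14,5)=1414014888+13·657206836=9957703756 | T(14,6)=657206836+13·206070150=3336118786 | T(14,7)=206070150+13·44990231=790943153 | T(14,8)=44990231+13·6926634=135036473
i=15: T(15,6)=9957703756+14·3336118786=56663366760 | T(15,7)=3336118786+14·790943153=14409322928 | T(15,8)=790943153+14·135036473=2681453775
i=16: T(16,7)=56663366760+15·14409322928=272803210680 | T(16,8)=14409322928+15·2681453775=54631129553
Read c(16,7) = 272803210680, c(16,8) = 54631129553.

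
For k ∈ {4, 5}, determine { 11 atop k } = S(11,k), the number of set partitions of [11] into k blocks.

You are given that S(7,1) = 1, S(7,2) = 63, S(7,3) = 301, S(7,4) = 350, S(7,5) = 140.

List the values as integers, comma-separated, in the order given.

row 8: T[8][1]=1·1+0=1  T[8][2]=2·63+1=127  T[8][3]=3·301+63=966  T[8][4]=4·350+301=1701  T[8][5]=5·140+350=1050
row 9: T[9][2]=2·127+1=255  T[9][3]=3·966+127=3025  T[9][4]=4·1701+966=7770  T[9][5]=5·1050+1701=6951
row 10: T[10][3]=3·3025+255=9330  T[10][4]=4·7770+3025=34105  T[10][5]=5·6951+7770=42525
row 11: T[11][4]=4·34105+9330=145750  T[11][5]=5·42525+34105=246730
Read S(11,4) = 145750, S(11,5) = 246730.

145750, 246730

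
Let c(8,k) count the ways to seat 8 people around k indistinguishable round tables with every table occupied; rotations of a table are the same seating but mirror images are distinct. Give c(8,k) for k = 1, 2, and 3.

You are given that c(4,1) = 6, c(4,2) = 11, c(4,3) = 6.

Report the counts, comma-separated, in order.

@5  (5,1):6·4+0→24, (5,2):11·4+6→50, (5,3):6·4+11→35
@6  (6,1):24·5+0→120, (6,2):50·5+24→274, (6,3):35·5+50→225
@7  (7,1):120·6+0→720, (7,2):274·6+120→1764, (7,3):225·6+274→1624
@8  (8,1):720·7+0→5040, (8,2):1764·7+720→13068, (8,3):1624·7+1764→13132
Read c(8,1) = 5040, c(8,2) = 13068, c(8,3) = 13132.

5040, 13068, 13132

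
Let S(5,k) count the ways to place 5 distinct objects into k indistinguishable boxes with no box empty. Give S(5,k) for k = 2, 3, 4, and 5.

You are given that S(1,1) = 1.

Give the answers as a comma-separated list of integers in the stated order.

15, 25, 10, 1

i=2: T(2,1)=0+1·1=1 | T(2,2)=1+2·0=1
i=3: T(3,1)=0+1·1=1 | T(3,2)=1+2·1=3 | T(3,3)=1+3·0=1
i=4: T(4,1)=0+1·1=1 | T(4,2)=1+2·3=7 | T(4,3)=3+3·1=6 | T(4,4)=1+4·0=1
i=5: T(5,2)=1+2·7=15 | T(5,3)=7+3·6=25 | T(5,4)=6+4·1=10 | T(5,5)=1+5·0=1
Read S(5,2) = 15, S(5,3) = 25, S(5,4) = 10, S(5,5) = 1.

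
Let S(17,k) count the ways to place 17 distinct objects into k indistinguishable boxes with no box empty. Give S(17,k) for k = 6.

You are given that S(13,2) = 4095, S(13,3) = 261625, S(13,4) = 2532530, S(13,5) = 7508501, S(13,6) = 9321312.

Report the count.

17505749898

@14  (14,3):261625·3+4095→788970, (14,4):2532530·4+261625→10391745, (14,5):7508501·5+2532530→40075035, (14,6):9321312·6+7508501→63436373
@15  (15,4):10391745·4+788970→42355950, (15,5):40075035·5+10391745→210766920, (15,6):63436373·6+40075035→420693273
@16  (16,5):210766920·5+42355950→1096190550, (16,6):420693273·6+210766920→2734926558
@17  (17,6):2734926558·6+1096190550→17505749898
Read S(17,6) = 17505749898.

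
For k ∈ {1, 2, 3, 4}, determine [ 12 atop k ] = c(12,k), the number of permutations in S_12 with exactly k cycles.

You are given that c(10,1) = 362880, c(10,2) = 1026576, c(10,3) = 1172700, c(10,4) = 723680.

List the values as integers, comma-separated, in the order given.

[11] T[11,1]:10*362880+0=3628800 · T[11,2]:10*1026576+362880=10628640 · T[11,3]:10*1172700+1026576=12753576 · T[11,4]:10*723680+1172700=8409500
[12] T[12,1]:11*3628800+0=39916800 · T[12,2]:11*10628640+3628800=120543840 · T[12,3]:11*12753576+10628640=150917976 · T[12,4]:11*8409500+12753576=105258076
Read c(12,1) = 39916800, c(12,2) = 120543840, c(12,3) = 150917976, c(12,4) = 105258076.

39916800, 120543840, 150917976, 105258076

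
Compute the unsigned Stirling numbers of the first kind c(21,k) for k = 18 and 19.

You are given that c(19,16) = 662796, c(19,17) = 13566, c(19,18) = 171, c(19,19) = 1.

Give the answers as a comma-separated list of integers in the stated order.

row 20: T[20][17]=19·13566+662796=920550  T[20][18]=19·171+13566=16815  T[20][19]=19·1+171=190
row 21: T[21][18]=20·16815+920550=1256850  T[21][19]=20·190+16815=20615
Read c(21,18) = 1256850, c(21,19) = 20615.

1256850, 20615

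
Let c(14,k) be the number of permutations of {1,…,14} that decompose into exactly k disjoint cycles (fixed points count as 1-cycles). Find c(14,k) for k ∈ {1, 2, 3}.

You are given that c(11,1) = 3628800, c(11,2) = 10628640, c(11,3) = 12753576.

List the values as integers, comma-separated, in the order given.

@12  (12,1):3628800·11+0→39916800, (12,2):10628640·11+3628800→120543840, (12,3):12753576·11+10628640→150917976
@13  (13,1):39916800·12+0→479001600, (13,2):120543840·12+39916800→1486442880, (13,3):150917976·12+120543840→1931559552
@14  (14,1):479001600·13+0→6227020800, (14,2):1486442880·13+479001600→19802759040, (14,3):1931559552·13+1486442880→26596717056
Read c(14,1) = 6227020800, c(14,2) = 19802759040, c(14,3) = 26596717056.

6227020800, 19802759040, 26596717056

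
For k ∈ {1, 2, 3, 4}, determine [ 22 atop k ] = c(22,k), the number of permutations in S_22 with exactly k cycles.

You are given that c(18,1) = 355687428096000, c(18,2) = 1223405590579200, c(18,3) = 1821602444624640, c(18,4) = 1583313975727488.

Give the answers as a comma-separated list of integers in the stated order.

51090942171709440000, 186244810780170240000, 298631902863216384000, 284093315901811468800

r19: T_19,1=18×355687428096000+0=6402373705728000; T_19,2=18×1223405590579200+355687428096000=22376988058521600; T_19,3=18×1821602444624640+1223405590579200=34012249593822720; T_19,4=18×1583313975727488+1821602444624640=30321254007719424
r20: T_20,1=19×6402373705728000+0=121645100408832000; T_20,2=19×22376988058521600+6402373705728000=431565146817638400; T_20,3=19×34012249593822720+22376988058521600=668609730341153280; T_20,4=19×30321254007719424+34012249593822720=610116075740491776
r21: T_21,1=20×121645100408832000+0=2432902008176640000; T_21,2=20×431565146817638400+121645100408832000=8752948036761600000; T_21,3=20×668609730341153280+431565146817638400=13803759753640704000; T_21,4=20×610116075740491776+668609730341153280=12870931245150988800
r22: T_22,1=21×2432902008176640000+0=51090942171709440000; T_22,2=21×8752948036761600000+2432902008176640000=186244810780170240000; T_22,3=21×13803759753640704000+8752948036761600000=298631902863216384000; T_22,4=21×12870931245150988800+13803759753640704000=284093315901811468800
Read c(22,1) = 51090942171709440000, c(22,2) = 186244810780170240000, c(22,3) = 298631902863216384000, c(22,4) = 284093315901811468800.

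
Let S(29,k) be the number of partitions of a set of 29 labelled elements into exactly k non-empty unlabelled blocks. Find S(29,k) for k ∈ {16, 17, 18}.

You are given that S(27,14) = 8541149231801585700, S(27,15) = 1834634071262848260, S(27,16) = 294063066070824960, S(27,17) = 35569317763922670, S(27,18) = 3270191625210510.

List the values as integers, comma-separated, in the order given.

140694950355081071520, 21818248085373723570, 2598531274376323650

row 28: T[28][15]=15·1834634071262848260+8541149231801585700=36060660300744309600  T[28][16]=16·294063066070824960+1834634071262848260=6539643128396047620  T[28][17]=17·35569317763922670+294063066070824960=898741468057510350  T[28][18]=18·3270191625210510+35569317763922670=94432767017711850
row 29: T[29][16]=16·6539643128396047620+36060660300744309600=140694950355081071520  T[29][17]=17·898741468057510350+6539643128396047620=21818248085373723570  T[29][18]=18·94432767017711850+898741468057510350=2598531274376323650
Read S(29,16) = 140694950355081071520, S(29,17) = 21818248085373723570, S(29,18) = 2598531274376323650.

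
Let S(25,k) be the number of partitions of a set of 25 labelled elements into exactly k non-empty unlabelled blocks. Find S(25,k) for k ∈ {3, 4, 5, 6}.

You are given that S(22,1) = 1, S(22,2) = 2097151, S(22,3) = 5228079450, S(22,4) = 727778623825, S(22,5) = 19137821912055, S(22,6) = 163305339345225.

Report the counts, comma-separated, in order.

i=23: T(23,1)=0+1·1=1 | T(23,2)=1+2·2097151=4194303 | T(23,3)=2097151+3·5228079450=15686335501 | T(23,4)=5228079450+4·727778623825=2916342574750 | T(23,5)=727778623825+5·19137821912055=96416888184100 | T(23,6)=19137821912055+6·163305339345225=998969857983405
i=24: T(24,2)=1+2·4194303=8388607 | T(24,3)=4194303+3·15686335501=47063200806 | T(24,4)=15686335501+4·2916342574750=11681056634501 | T(24,5)=2916342574750+5·96416888184100=485000783495250 | T(24,6)=96416888184100+6·998969857983405=6090236036084530
i=25: T(25,3)=8388607+3·47063200806=141197991025 | T(25,4)=47063200806+4·11681056634501=46771289738810 | T(25,5)=11681056634501+5·485000783495250=2436684974110751 | T(25,6)=485000783495250+6·6090236036084530=37026417000002430
Read S(25,3) = 141197991025, S(25,4) = 46771289738810, S(25,5) = 2436684974110751, S(25,6) = 37026417000002430.

141197991025, 46771289738810, 2436684974110751, 37026417000002430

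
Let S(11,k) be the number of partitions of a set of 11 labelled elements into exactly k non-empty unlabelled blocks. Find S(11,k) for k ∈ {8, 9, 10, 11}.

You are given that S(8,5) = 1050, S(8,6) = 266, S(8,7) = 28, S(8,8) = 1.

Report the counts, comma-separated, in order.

row 9: T[9][6]=6·266+1050=2646  T[9][7]=7·28+266=462  T[9][8]=8·1+28=36  T[9][9]=9·0+1=1
row 10: T[10][7]=7·462+2646=5880  T[10][8]=8·36+462=750  T[10][9]=9·1+36=45  T[10][10]=10·0+1=1
row 11: T[11][8]=8·750+5880=11880  T[11][9]=9·45+750=1155  T[11][10]=10·1+45=55  T[11][11]=11·0+1=1
Read S(11,8) = 11880, S(11,9) = 1155, S(11,10) = 55, S(11,11) = 1.

11880, 1155, 55, 1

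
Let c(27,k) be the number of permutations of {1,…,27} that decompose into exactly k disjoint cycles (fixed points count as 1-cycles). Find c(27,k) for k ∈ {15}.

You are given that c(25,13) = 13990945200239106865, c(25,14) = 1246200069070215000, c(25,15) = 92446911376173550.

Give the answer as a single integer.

i=26: T(26,14)=13990945200239106865+25·1246200069070215000=45145946926994481865 | T(26,15)=1246200069070215000+25·92446911376173550=3557372853474553750
i=27: T(27,15)=45145946926994481865+26·3557372853474553750=137637641117332879365
Read c(27,15) = 137637641117332879365.

137637641117332879365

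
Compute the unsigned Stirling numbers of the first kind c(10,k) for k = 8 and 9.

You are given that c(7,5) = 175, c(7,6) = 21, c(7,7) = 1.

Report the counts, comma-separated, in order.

870, 45

i=8: T(8,6)=175+7·21=322 | T(8,7)=21+7·1=28 | T(8,8)=1+7·0=1
i=9: T(9,7)=322+8·28=546 | T(9,8)=28+8·1=36 | T(9,9)=1+8·0=1
i=10: T(10,8)=546+9·36=870 | T(10,9)=36+9·1=45
Read c(10,8) = 870, c(10,9) = 45.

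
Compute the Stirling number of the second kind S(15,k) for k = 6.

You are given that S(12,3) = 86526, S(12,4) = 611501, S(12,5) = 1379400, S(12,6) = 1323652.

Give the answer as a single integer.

420693273

r13: T_13,4=4×611501+86526=2532530; T_13,5=5×1379400+611501=7508501; T_13,6=6×1323652+1379400=9321312
r14: T_14,5=5×7508501+2532530=40075035; T_14,6=6×9321312+7508501=63436373
r15: T_15,6=6×63436373+40075035=420693273
Read S(15,6) = 420693273.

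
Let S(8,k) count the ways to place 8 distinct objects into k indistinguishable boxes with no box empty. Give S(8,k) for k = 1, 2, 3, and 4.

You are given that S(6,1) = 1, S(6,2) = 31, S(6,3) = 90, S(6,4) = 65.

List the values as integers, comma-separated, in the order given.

i=7: T(7,1)=0+1·1=1 | T(7,2)=1+2·31=63 | T(7,3)=31+3·90=301 | T(7,4)=90+4·65=350
i=8: T(8,1)=0+1·1=1 | T(8,2)=1+2·63=127 | T(8,3)=63+3·301=966 | T(8,4)=301+4·350=1701
Read S(8,1) = 1, S(8,2) = 127, S(8,3) = 966, S(8,4) = 1701.

1, 127, 966, 1701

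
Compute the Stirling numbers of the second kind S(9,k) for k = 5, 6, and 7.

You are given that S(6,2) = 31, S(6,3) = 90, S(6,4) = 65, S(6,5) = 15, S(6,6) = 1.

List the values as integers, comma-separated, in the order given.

row 7: T[7][3]=3·90+31=301  T[7][4]=4·65+90=350  T[7][5]=5·15+65=140  T[7][6]=6·1+15=21  T[7][7]=7·0+1=1
row 8: T[8][4]=4·350+301=1701  T[8][5]=5·140+350=1050  T[8][6]=6·21+140=266  T[8][7]=7·1+21=28
row 9: T[9][5]=5·1050+1701=6951  T[9][6]=6·266+1050=2646  T[9][7]=7·28+266=462
Read S(9,5) = 6951, S(9,6) = 2646, S(9,7) = 462.

6951, 2646, 462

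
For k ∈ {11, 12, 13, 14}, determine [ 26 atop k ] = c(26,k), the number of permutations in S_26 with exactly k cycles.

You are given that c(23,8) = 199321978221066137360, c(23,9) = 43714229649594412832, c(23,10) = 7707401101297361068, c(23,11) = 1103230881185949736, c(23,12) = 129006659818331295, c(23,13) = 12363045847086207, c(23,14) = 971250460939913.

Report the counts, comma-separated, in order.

31882014375298512782500, 4284218746244111474800, 480544558742733545125, 45145946926994481865

r24: T_24,9=23×43714229649594412832+199321978221066137360=1204749260161737632496; T_24,10=23×7707401101297361068+43714229649594412832=220984454979433717396; T_24,11=23×1103230881185949736+7707401101297361068=33081711368574204996; T_24,12=23×129006659818331295+1103230881185949736=4070384057007569521; T_24,13=23×12363045847086207+129006659818331295=413356714301314056; T_24,14=23×971250460939913+12363045847086207=34701806448704206
r25: T_25,10=24×220984454979433717396+1204749260161737632496=6508376179668146850000; T_25,11=24×33081711368574204996+220984454979433717396=1014945527825214637300; T_25,12=24×4070384057007569521+33081711368574204996=130770928736755873500; T_25,13=24×413356714301314056+4070384057007569521=13990945200239106865; T_25,14=24×34701806448704206+413356714301314056=1246200069070215000
r26: T_26,11=25×1014945527825214637300+6508376179668146850000=31882014375298512782500; T_26,12=25×130770928736755873500+1014945527825214637300=4284218746244111474800; T_26,13=25×13990945200239106865+130770928736755873500=480544558742733545125; T_26,14=25×1246200069070215000+13990945200239106865=45145946926994481865
Read c(26,11) = 31882014375298512782500, c(26,12) = 4284218746244111474800, c(26,13) = 480544558742733545125, c(26,14) = 45145946926994481865.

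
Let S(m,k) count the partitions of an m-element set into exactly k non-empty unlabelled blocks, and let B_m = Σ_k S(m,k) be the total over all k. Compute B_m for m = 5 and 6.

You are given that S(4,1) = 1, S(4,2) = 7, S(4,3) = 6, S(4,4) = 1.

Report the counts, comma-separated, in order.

@5  (5,1):1·1+0→1, (5,2):7·2+1→15, (5,3):6·3+7→25, (5,4):1·4+6→10, (5,5):0·5+1→1
@6  (6,1):1·1+0→1, (6,2):15·2+1→31, (6,3):25·3+15→90, (6,4):10·4+25→65, (6,5):1·5+10→15, (6,6):0·6+1→1
B_5 = ΣS(5,k) = 1+15+25+10+1 = 52
B_6 = ΣS(6,k) = 1+31+90+65+15+1 = 203

52, 203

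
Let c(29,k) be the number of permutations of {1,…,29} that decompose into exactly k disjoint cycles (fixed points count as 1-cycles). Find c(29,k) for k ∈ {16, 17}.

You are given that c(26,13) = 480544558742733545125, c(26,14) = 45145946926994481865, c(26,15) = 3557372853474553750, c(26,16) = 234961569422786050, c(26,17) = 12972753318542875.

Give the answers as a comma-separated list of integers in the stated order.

16532187926098943672490, 1101911578045922391915

r27: T_27,14=26×45145946926994481865+480544558742733545125=1654339178844590073615; T_27,15=26×3557372853474553750+45145946926994481865=137637641117332879365; T_27,16=26×234961569422786050+3557372853474553750=9666373658466991050; T_27,17=26×12972753318542875+234961569422786050=572253155704900800
r28: T_28,15=27×137637641117332879365+1654339178844590073615=5370555489012577816470; T_28,16=27×9666373658466991050+137637641117332879365=398629729895941637715; T_28,17=27×572253155704900800+9666373658466991050=25117208862499312650
r29: T_29,16=28×398629729895941637715+5370555489012577816470=16532187926098943672490; T_29,17=28×25117208862499312650+398629729895941637715=1101911578045922391915
Read c(29,16) = 16532187926098943672490, c(29,17) = 1101911578045922391915.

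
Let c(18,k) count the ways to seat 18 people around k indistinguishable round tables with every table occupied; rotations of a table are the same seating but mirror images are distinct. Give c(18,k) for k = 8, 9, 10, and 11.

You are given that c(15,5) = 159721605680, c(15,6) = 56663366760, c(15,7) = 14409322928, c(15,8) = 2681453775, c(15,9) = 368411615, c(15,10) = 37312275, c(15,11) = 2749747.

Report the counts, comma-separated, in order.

[16] T[16,6]:15*56663366760+159721605680=1009672107080 · T[16,7]:15*14409322928+56663366760=272803210680 · T[16,8]:15*2681453775+14409322928=54631129553 · T[16,9]:15*368411615+2681453775=8207628000 · T[16,10]:15*37312275+368411615=928095740 · T[16,11]:15*2749747+37312275=78558480
[17] T[17,7]:16*272803210680+1009672107080=5374523477960 · T[17,8]:16*54631129553+272803210680=1146901283528 · T[17,9]:16*8207628000+54631129553=185953177553 · T[17,10]:16*928095740+8207628000=23057159840 · T[17,11]:16*78558480+928095740=2185031420
[18] T[18,8]:17*1146901283528+5374523477960=24871845297936 · T[18,9]:17*185953177553+1146901283528=4308105301929 · T[18,10]:17*23057159840+185953177553=577924894833 · T[18,11]:17*2185031420+23057159840=60202693980
Read c(18,8) = 24871845297936, c(18,9) = 4308105301929, c(18,10) = 577924894833, c(18,11) = 60202693980.

24871845297936, 4308105301929, 577924894833, 60202693980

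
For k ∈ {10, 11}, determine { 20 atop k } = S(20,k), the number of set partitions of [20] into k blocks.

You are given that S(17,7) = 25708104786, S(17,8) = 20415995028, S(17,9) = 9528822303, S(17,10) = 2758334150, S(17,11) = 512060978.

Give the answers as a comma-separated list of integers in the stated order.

@18  (18,8):20415995028·8+25708104786→189036065010, (18,9):9528822303·9+20415995028→106175395755, (18,10):2758334150·10+9528822303→37112163803, (18,11):512060978·11+2758334150→8391004908
@19  (19,9):106175395755·9+189036065010→1144614626805, (19,10):37112163803·10+106175395755→477297033785, (19,11):8391004908·11+37112163803→129413217791
@20  (20,10):477297033785·10+1144614626805→5917584964655, (20,11):129413217791·11+477297033785→1900842429486
Read S(20,10) = 5917584964655, S(20,11) = 1900842429486.

5917584964655, 1900842429486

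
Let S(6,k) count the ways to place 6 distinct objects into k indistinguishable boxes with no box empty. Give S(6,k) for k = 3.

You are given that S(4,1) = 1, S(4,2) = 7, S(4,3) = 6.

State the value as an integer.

90

i=5: T(5,2)=1+2·7=15 | T(5,3)=7+3·6=25
i=6: T(6,3)=15+3·25=90
Read S(6,3) = 90.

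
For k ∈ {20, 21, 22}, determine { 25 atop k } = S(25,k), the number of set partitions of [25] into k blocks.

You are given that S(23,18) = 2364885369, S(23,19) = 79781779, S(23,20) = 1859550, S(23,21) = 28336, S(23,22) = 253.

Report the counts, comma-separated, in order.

6220194750, 168519505, 3200450

@24  (24,19):79781779·19+2364885369→3880739170, (24,20):1859550·20+79781779→116972779, (24,21):28336·21+1859550→2454606, (24,22):253·22+28336→33902
@25  (25,20):116972779·20+3880739170→6220194750, (25,21):2454606·21+116972779→168519505, (25,22):33902·22+2454606→3200450
Read S(25,20) = 6220194750, S(25,21) = 168519505, S(25,22) = 3200450.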